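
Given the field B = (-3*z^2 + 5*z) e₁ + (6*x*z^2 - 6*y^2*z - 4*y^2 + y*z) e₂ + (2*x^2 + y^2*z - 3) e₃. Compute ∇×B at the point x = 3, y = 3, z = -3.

(141, 11, 54)

(∇×B)₁ = ∂B₃/∂y − ∂B₂/∂z = -12*x*z + 6*y^2 + 2*y*z - y
(∇×B)₂ = ∂B₁/∂z − ∂B₃/∂x = -4*x - 6*z + 5
(∇×B)₃ = ∂B₂/∂x − ∂B₁/∂y = 6*z^2
∇×B = (-12*x*z + 6*y^2 + 2*y*z - y, -4*x - 6*z + 5, 6*z^2)
At (3, 3, -3): (141, 11, 54).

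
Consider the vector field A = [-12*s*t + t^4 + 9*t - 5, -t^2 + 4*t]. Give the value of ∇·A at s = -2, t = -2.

∂A₁/∂s = -12*t
∂A₂/∂t = -2*t + 4
∇·A = -14*t + 4
At (-2, -2): 32.

32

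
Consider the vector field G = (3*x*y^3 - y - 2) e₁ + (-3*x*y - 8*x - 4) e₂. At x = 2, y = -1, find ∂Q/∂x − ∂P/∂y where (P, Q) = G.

-22

∂G₂/∂x = -3*y - 8
∂G₁/∂y = 9*x*y^2 - 1
Scalar curl = -9*x*y^2 - 3*y - 7
At (2, -1): -22.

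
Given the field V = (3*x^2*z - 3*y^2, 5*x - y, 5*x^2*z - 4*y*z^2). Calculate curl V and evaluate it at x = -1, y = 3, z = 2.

(-16, 23, 23)

(∇×V)₁ = ∂V₃/∂y − ∂V₂/∂z = -4*z^2
(∇×V)₂ = ∂V₁/∂z − ∂V₃/∂x = 3*x^2 - 10*x*z
(∇×V)₃ = ∂V₂/∂x − ∂V₁/∂y = 6*y + 5
∇×V = (-4*z^2, 3*x^2 - 10*x*z, 6*y + 5)
At (-1, 3, 2): (-16, 23, 23).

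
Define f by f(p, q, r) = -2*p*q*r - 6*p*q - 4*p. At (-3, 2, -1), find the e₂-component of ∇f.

12

(∇f)_2 = ∂f/∂q = -2*p*r - 6*p
At (-3, 2, -1): 12.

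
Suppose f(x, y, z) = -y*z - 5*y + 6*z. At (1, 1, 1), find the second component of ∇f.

-6

(∇f)_2 = ∂f/∂y = -z - 5
At (1, 1, 1): -6.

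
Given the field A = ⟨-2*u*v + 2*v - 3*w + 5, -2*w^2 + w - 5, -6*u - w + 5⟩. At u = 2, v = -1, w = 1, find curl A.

(∇×A)₁ = ∂A₃/∂v − ∂A₂/∂w = 4*w - 1
(∇×A)₂ = ∂A₁/∂w − ∂A₃/∂u = 3
(∇×A)₃ = ∂A₂/∂u − ∂A₁/∂v = 2*u - 2
∇×A = (4*w - 1, 3, 2*u - 2)
At (2, -1, 1): (3, 3, 2).

(3, 3, 2)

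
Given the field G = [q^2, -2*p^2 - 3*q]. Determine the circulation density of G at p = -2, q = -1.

∂G₂/∂p = -4*p
∂G₁/∂q = 2*q
Scalar curl = -4*p - 2*q
At (-2, -1): 10.

10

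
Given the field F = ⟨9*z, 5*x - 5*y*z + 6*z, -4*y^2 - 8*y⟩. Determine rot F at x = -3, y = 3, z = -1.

(-23, 9, 5)

(∇×F)₁ = ∂F₃/∂y − ∂F₂/∂z = -3*y - 14
(∇×F)₂ = ∂F₁/∂z − ∂F₃/∂x = 9
(∇×F)₃ = ∂F₂/∂x − ∂F₁/∂y = 5
∇×F = (-3*y - 14, 9, 5)
At (-3, 3, -1): (-23, 9, 5).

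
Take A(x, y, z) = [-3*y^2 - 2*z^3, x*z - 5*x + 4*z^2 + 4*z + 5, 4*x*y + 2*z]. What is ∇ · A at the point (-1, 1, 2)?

2

∂A₁/∂x = 0
∂A₂/∂y = 0
∂A₃/∂z = 2
∇·A = 2
At (-1, 1, 2): 2.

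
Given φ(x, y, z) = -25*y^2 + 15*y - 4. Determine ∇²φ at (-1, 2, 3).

-50

∂²φ/∂x² = 0
∂²φ/∂y² = -50
∂²φ/∂z² = 0
∇²φ = -50
At (-1, 2, 3): -50.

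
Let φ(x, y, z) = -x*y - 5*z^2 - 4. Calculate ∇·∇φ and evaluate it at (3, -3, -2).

-10

∂²φ/∂x² = 0
∂²φ/∂y² = 0
∂²φ/∂z² = -10
∇²φ = -10
At (3, -3, -2): -10.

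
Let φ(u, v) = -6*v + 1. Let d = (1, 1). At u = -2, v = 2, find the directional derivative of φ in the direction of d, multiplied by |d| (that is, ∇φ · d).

-6

∂φ/∂u = 0
∂φ/∂v = -6
∇φ at (-2, 2) = (0, -6)
∇φ · d = (0)(1) + (-6)(1) = -6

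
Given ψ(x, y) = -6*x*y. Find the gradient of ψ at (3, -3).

(18, -18)

∂ψ/∂x = -6*y
∂ψ/∂y = -6*x
∇ψ = (-6*y, -6*x)
At (3, -3): (18, -18).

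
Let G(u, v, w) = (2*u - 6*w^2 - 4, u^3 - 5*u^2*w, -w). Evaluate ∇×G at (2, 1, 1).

(20, -12, -8)

(∇×G)₁ = ∂G₃/∂v − ∂G₂/∂w = 5*u^2
(∇×G)₂ = ∂G₁/∂w − ∂G₃/∂u = -12*w
(∇×G)₃ = ∂G₂/∂u − ∂G₁/∂v = 3*u^2 - 10*u*w
∇×G = (5*u^2, -12*w, 3*u^2 - 10*u*w)
At (2, 1, 1): (20, -12, -8).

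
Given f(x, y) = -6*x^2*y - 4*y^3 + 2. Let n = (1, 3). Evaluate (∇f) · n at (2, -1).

∂f/∂x = -12*x*y
∂f/∂y = -6*x^2 - 12*y^2
∇f at (2, -1) = (24, -36)
∇f · n = (24)(1) + (-36)(3) = -84

-84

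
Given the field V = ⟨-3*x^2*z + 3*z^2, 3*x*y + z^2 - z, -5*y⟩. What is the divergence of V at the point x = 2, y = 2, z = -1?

18

∂V₁/∂x = -6*x*z
∂V₂/∂y = 3*x
∂V₃/∂z = 0
∇·V = -6*x*z + 3*x
At (2, 2, -1): 18.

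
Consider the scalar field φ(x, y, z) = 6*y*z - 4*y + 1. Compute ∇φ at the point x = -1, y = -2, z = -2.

(0, -16, -12)

∂φ/∂x = 0
∂φ/∂y = 6*z - 4
∂φ/∂z = 6*y
∇φ = (0, 6*z - 4, 6*y)
At (-1, -2, -2): (0, -16, -12).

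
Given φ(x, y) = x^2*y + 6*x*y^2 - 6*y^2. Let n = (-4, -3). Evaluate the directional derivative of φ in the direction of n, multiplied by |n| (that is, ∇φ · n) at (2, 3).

∂φ/∂x = 2*x*y + 6*y^2
∂φ/∂y = x^2 + 12*x*y - 12*y
∇φ at (2, 3) = (66, 40)
∇φ · n = (66)(-4) + (40)(-3) = -384

-384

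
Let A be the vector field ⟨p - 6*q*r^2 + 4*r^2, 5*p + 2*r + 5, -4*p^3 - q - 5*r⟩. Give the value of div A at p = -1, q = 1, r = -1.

∂A₁/∂p = 1
∂A₂/∂q = 0
∂A₃/∂r = -5
∇·A = -4
At (-1, 1, -1): -4.

-4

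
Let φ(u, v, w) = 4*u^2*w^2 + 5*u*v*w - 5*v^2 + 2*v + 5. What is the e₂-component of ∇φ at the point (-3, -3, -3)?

77

(∇φ)_2 = ∂φ/∂v = 5*u*w - 10*v + 2
At (-3, -3, -3): 77.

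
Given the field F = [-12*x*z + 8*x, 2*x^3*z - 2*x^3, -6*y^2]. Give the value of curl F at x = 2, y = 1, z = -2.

(∇×F)₁ = ∂F₃/∂y − ∂F₂/∂z = -2*x^3 - 12*y
(∇×F)₂ = ∂F₁/∂z − ∂F₃/∂x = -12*x
(∇×F)₃ = ∂F₂/∂x − ∂F₁/∂y = 6*x^2*z - 6*x^2
∇×F = (-2*x^3 - 12*y, -12*x, 6*x^2*z - 6*x^2)
At (2, 1, -2): (-28, -24, -72).

(-28, -24, -72)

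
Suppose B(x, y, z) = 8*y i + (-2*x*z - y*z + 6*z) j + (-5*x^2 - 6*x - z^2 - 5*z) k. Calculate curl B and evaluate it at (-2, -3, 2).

(∇×B)₁ = ∂B₃/∂y − ∂B₂/∂z = 2*x + y - 6
(∇×B)₂ = ∂B₁/∂z − ∂B₃/∂x = 10*x + 6
(∇×B)₃ = ∂B₂/∂x − ∂B₁/∂y = -2*z - 8
∇×B = (2*x + y - 6, 10*x + 6, -2*z - 8)
At (-2, -3, 2): (-13, -14, -12).

(-13, -14, -12)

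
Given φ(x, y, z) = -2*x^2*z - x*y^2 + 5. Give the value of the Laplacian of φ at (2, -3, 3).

∂²φ/∂x² = -4*z
∂²φ/∂y² = -2*x
∂²φ/∂z² = 0
∇²φ = -2*x - 4*z
At (2, -3, 3): -16.

-16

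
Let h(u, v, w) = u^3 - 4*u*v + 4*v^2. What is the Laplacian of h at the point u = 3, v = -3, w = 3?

26

∂²h/∂u² = 6*u
∂²h/∂v² = 8
∂²h/∂w² = 0
∇²h = 6*u + 8
At (3, -3, 3): 26.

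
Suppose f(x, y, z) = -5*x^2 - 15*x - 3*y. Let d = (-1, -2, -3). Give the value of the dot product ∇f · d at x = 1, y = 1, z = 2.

31

∂f/∂x = -10*x - 15
∂f/∂y = -3
∂f/∂z = 0
∇f at (1, 1, 2) = (-25, -3, 0)
∇f · d = (-25)(-1) + (-3)(-2) + (0)(-3) = 31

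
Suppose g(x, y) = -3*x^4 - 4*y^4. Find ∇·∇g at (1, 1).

-84

∂²g/∂x² = -36*x^2
∂²g/∂y² = -48*y^2
∇²g = -36*x^2 - 48*y^2
At (1, 1): -84.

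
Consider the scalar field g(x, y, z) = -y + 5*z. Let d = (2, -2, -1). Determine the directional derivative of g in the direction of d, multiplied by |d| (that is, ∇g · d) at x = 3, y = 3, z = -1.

∂g/∂x = 0
∂g/∂y = -1
∂g/∂z = 5
∇g at (3, 3, -1) = (0, -1, 5)
∇g · d = (0)(2) + (-1)(-2) + (5)(-1) = -3

-3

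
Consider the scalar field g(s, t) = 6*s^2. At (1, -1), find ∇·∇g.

12

∂²g/∂s² = 12
∂²g/∂t² = 0
∇²g = 12
At (1, -1): 12.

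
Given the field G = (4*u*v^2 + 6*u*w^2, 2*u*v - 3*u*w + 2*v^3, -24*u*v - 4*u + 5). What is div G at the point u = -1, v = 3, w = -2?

112

∂G₁/∂u = 4*v^2 + 6*w^2
∂G₂/∂v = 2*u + 6*v^2
∂G₃/∂w = 0
∇·G = 2*u + 10*v^2 + 6*w^2
At (-1, 3, -2): 112.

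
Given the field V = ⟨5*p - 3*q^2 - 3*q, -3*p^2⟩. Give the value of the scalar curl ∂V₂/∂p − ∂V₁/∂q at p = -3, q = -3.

3

∂V₂/∂p = -6*p
∂V₁/∂q = -6*q - 3
Scalar curl = -6*p + 6*q + 3
At (-3, -3): 3.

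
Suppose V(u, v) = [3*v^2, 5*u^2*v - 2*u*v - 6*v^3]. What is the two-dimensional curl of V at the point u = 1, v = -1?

∂V₂/∂u = 10*u*v - 2*v
∂V₁/∂v = 6*v
Scalar curl = 10*u*v - 8*v
At (1, -1): -2.

-2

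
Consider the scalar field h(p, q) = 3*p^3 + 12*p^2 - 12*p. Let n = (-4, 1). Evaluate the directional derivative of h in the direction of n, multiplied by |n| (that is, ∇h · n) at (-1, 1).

∂h/∂p = 9*p^2 + 24*p - 12
∂h/∂q = 0
∇h at (-1, 1) = (-27, 0)
∇h · n = (-27)(-4) + (0)(1) = 108

108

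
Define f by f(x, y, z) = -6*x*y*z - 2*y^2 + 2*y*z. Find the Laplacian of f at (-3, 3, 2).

∂²f/∂x² = 0
∂²f/∂y² = -4
∂²f/∂z² = 0
∇²f = -4
At (-3, 3, 2): -4.

-4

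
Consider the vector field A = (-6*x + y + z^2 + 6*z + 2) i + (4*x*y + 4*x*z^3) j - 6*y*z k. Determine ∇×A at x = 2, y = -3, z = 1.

(-30, 8, -9)

(∇×A)₁ = ∂A₃/∂y − ∂A₂/∂z = -12*x*z^2 - 6*z
(∇×A)₂ = ∂A₁/∂z − ∂A₃/∂x = 2*z + 6
(∇×A)₃ = ∂A₂/∂x − ∂A₁/∂y = 4*y + 4*z^3 - 1
∇×A = (-12*x*z^2 - 6*z, 2*z + 6, 4*y + 4*z^3 - 1)
At (2, -3, 1): (-30, 8, -9).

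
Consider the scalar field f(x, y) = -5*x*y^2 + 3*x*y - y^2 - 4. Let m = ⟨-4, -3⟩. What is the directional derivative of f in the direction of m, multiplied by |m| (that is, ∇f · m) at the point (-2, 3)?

∂f/∂x = -5*y^2 + 3*y
∂f/∂y = -10*x*y + 3*x - 2*y
∇f at (-2, 3) = (-36, 48)
∇f · m = (-36)(-4) + (48)(-3) = 0

0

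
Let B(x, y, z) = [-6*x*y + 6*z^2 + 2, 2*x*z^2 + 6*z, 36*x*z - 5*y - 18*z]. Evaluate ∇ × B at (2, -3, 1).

(-19, -24, 14)

(∇×B)₁ = ∂B₃/∂y − ∂B₂/∂z = -4*x*z - 11
(∇×B)₂ = ∂B₁/∂z − ∂B₃/∂x = -24*z
(∇×B)₃ = ∂B₂/∂x − ∂B₁/∂y = 6*x + 2*z^2
∇×B = (-4*x*z - 11, -24*z, 6*x + 2*z^2)
At (2, -3, 1): (-19, -24, 14).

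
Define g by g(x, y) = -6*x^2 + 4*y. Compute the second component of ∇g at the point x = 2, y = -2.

(∇g)_2 = ∂g/∂y = 4
At (2, -2): 4.

4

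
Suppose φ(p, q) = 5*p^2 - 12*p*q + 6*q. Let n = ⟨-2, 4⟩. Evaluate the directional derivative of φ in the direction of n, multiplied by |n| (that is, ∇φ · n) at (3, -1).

-204

∂φ/∂p = 10*p - 12*q
∂φ/∂q = -12*p + 6
∇φ at (3, -1) = (42, -30)
∇φ · n = (42)(-2) + (-30)(4) = -204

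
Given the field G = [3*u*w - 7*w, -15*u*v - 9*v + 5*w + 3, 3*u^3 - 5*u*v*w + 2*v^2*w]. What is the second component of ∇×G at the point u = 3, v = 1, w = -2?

(∇×G)_2 = ∂G₁/∂w − ∂G₃/∂u
= 3*u - 7 − (9*u^2 - 5*v*w)
= -9*u^2 + 3*u + 5*v*w - 7
At (3, 1, -2): -89.

-89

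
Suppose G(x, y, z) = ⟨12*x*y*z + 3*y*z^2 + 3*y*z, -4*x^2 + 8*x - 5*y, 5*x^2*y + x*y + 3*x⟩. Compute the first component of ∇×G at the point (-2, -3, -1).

(∇×G)_1 = ∂G₃/∂y − ∂G₂/∂z
= 5*x^2 + x − (0)
= 5*x^2 + x
At (-2, -3, -1): 18.

18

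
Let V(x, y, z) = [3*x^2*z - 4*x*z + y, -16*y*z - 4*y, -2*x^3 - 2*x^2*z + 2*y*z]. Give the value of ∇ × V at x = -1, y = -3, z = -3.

(-54, 25, -1)

(∇×V)₁ = ∂V₃/∂y − ∂V₂/∂z = 16*y + 2*z
(∇×V)₂ = ∂V₁/∂z − ∂V₃/∂x = 9*x^2 + 4*x*z - 4*x
(∇×V)₃ = ∂V₂/∂x − ∂V₁/∂y = -1
∇×V = (16*y + 2*z, 9*x^2 + 4*x*z - 4*x, -1)
At (-1, -3, -3): (-54, 25, -1).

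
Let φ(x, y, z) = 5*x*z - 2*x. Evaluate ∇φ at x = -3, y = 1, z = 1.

∂φ/∂x = 5*z - 2
∂φ/∂y = 0
∂φ/∂z = 5*x
∇φ = (5*z - 2, 0, 5*x)
At (-3, 1, 1): (3, 0, -15).

(3, 0, -15)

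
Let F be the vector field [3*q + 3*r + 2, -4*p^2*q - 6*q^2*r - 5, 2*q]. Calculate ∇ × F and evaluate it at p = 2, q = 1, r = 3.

(8, 3, -19)

(∇×F)₁ = ∂F₃/∂q − ∂F₂/∂r = 6*q^2 + 2
(∇×F)₂ = ∂F₁/∂r − ∂F₃/∂p = 3
(∇×F)₃ = ∂F₂/∂p − ∂F₁/∂q = -8*p*q - 3
∇×F = (6*q^2 + 2, 3, -8*p*q - 3)
At (2, 1, 3): (8, 3, -19).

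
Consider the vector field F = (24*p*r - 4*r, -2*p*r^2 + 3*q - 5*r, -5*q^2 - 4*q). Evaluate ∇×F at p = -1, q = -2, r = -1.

(25, -28, -2)

(∇×F)₁ = ∂F₃/∂q − ∂F₂/∂r = 4*p*r - 10*q + 1
(∇×F)₂ = ∂F₁/∂r − ∂F₃/∂p = 24*p - 4
(∇×F)₃ = ∂F₂/∂p − ∂F₁/∂q = -2*r^2
∇×F = (4*p*r - 10*q + 1, 24*p - 4, -2*r^2)
At (-1, -2, -1): (25, -28, -2).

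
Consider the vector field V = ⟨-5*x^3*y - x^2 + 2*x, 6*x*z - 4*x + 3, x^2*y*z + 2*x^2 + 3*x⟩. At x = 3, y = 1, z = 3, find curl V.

(∇×V)₁ = ∂V₃/∂y − ∂V₂/∂z = x^2*z - 6*x
(∇×V)₂ = ∂V₁/∂z − ∂V₃/∂x = -2*x*y*z - 4*x - 3
(∇×V)₃ = ∂V₂/∂x − ∂V₁/∂y = 5*x^3 + 6*z - 4
∇×V = (x^2*z - 6*x, -2*x*y*z - 4*x - 3, 5*x^3 + 6*z - 4)
At (3, 1, 3): (9, -33, 149).

(9, -33, 149)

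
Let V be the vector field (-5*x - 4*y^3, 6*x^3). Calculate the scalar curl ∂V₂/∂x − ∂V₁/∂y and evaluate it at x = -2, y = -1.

∂V₂/∂x = 18*x^2
∂V₁/∂y = -12*y^2
Scalar curl = 18*x^2 + 12*y^2
At (-2, -1): 84.

84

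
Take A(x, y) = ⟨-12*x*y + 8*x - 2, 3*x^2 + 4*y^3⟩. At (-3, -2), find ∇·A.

80

∂A₁/∂x = -12*y + 8
∂A₂/∂y = 12*y^2
∇·A = 12*y^2 - 12*y + 8
At (-3, -2): 80.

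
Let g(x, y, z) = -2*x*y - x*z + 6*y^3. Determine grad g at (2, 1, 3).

∂g/∂x = -2*y - z
∂g/∂y = -2*x + 18*y^2
∂g/∂z = -x
∇g = (-2*y - z, -2*x + 18*y^2, -x)
At (2, 1, 3): (-5, 14, -2).

(-5, 14, -2)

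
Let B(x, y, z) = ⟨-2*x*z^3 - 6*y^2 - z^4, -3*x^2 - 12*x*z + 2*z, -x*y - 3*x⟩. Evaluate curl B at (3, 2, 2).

(31, -99, -18)

(∇×B)₁ = ∂B₃/∂y − ∂B₂/∂z = 11*x - 2
(∇×B)₂ = ∂B₁/∂z − ∂B₃/∂x = -6*x*z^2 + y - 4*z^3 + 3
(∇×B)₃ = ∂B₂/∂x − ∂B₁/∂y = -6*x + 12*y - 12*z
∇×B = (11*x - 2, -6*x*z^2 + y - 4*z^3 + 3, -6*x + 12*y - 12*z)
At (3, 2, 2): (31, -99, -18).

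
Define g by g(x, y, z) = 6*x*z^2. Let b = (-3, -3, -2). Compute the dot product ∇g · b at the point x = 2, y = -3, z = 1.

-66

∂g/∂x = 6*z^2
∂g/∂y = 0
∂g/∂z = 12*x*z
∇g at (2, -3, 1) = (6, 0, 24)
∇g · b = (6)(-3) + (0)(-3) + (24)(-2) = -66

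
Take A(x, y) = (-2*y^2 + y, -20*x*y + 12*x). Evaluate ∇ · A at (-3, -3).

∂A₁/∂x = 0
∂A₂/∂y = -20*x
∇·A = -20*x
At (-3, -3): 60.

60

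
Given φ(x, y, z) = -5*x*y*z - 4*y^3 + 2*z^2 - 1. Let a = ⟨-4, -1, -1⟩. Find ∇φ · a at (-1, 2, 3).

131

∂φ/∂x = -5*y*z
∂φ/∂y = -5*x*z - 12*y^2
∂φ/∂z = -5*x*y + 4*z
∇φ at (-1, 2, 3) = (-30, -33, 22)
∇φ · a = (-30)(-4) + (-33)(-1) + (22)(-1) = 131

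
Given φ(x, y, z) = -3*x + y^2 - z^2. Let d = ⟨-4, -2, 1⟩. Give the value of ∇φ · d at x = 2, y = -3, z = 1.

22

∂φ/∂x = -3
∂φ/∂y = 2*y
∂φ/∂z = -2*z
∇φ at (2, -3, 1) = (-3, -6, -2)
∇φ · d = (-3)(-4) + (-6)(-2) + (-2)(1) = 22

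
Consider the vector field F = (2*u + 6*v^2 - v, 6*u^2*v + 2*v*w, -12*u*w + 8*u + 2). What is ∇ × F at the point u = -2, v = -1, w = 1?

(∇×F)₁ = ∂F₃/∂v − ∂F₂/∂w = -2*v
(∇×F)₂ = ∂F₁/∂w − ∂F₃/∂u = 12*w - 8
(∇×F)₃ = ∂F₂/∂u − ∂F₁/∂v = 12*u*v - 12*v + 1
∇×F = (-2*v, 12*w - 8, 12*u*v - 12*v + 1)
At (-2, -1, 1): (2, 4, 37).

(2, 4, 37)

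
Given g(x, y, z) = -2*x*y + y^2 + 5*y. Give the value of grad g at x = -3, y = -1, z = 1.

∂g/∂x = -2*y
∂g/∂y = -2*x + 2*y + 5
∂g/∂z = 0
∇g = (-2*y, -2*x + 2*y + 5, 0)
At (-3, -1, 1): (2, 9, 0).

(2, 9, 0)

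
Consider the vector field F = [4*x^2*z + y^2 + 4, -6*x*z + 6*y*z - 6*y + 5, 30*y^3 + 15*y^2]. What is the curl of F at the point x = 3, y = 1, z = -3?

(132, 36, 16)

(∇×F)₁ = ∂F₃/∂y − ∂F₂/∂z = 6*x + 90*y^2 + 24*y
(∇×F)₂ = ∂F₁/∂z − ∂F₃/∂x = 4*x^2
(∇×F)₃ = ∂F₂/∂x − ∂F₁/∂y = -2*y - 6*z
∇×F = (6*x + 90*y^2 + 24*y, 4*x^2, -2*y - 6*z)
At (3, 1, -3): (132, 36, 16).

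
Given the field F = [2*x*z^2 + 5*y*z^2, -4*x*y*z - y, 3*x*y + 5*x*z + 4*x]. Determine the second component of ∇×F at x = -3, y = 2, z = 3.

(∇×F)_2 = ∂F₁/∂z − ∂F₃/∂x
= 4*x*z + 10*y*z − (3*y + 5*z + 4)
= 4*x*z + 10*y*z - 3*y - 5*z - 4
At (-3, 2, 3): -1.

-1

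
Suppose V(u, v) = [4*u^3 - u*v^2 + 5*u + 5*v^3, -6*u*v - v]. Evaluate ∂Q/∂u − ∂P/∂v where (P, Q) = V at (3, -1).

-15

∂V₂/∂u = -6*v
∂V₁/∂v = -2*u*v + 15*v^2
Scalar curl = 2*u*v - 15*v^2 - 6*v
At (3, -1): -15.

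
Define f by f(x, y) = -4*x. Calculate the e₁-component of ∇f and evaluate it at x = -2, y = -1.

-4

(∇f)_1 = ∂f/∂x = -4
At (-2, -1): -4.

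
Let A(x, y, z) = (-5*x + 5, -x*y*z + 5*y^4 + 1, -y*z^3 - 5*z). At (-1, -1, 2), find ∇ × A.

(-7, 0, 2)

(∇×A)₁ = ∂A₃/∂y − ∂A₂/∂z = x*y - z^3
(∇×A)₂ = ∂A₁/∂z − ∂A₃/∂x = 0
(∇×A)₃ = ∂A₂/∂x − ∂A₁/∂y = -y*z
∇×A = (x*y - z^3, 0, -y*z)
At (-1, -1, 2): (-7, 0, 2).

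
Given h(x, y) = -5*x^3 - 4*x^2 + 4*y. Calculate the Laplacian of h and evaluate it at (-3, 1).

∂²h/∂x² = -2*(15*x + 4)
∂²h/∂y² = 0
∇²h = -30*x - 8
At (-3, 1): 82.

82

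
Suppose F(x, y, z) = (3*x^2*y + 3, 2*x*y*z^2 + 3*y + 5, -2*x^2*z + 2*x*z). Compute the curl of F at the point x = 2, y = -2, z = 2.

(32, 12, -28)

(∇×F)₁ = ∂F₃/∂y − ∂F₂/∂z = -4*x*y*z
(∇×F)₂ = ∂F₁/∂z − ∂F₃/∂x = 4*x*z - 2*z
(∇×F)₃ = ∂F₂/∂x − ∂F₁/∂y = -3*x^2 + 2*y*z^2
∇×F = (-4*x*y*z, 4*x*z - 2*z, -3*x^2 + 2*y*z^2)
At (2, -2, 2): (32, 12, -28).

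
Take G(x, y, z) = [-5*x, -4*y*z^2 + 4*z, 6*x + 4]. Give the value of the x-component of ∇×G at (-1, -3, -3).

(∇×G)_1 = ∂G₃/∂y − ∂G₂/∂z
= 0 − (-8*y*z + 4)
= 8*y*z - 4
At (-1, -3, -3): 68.

68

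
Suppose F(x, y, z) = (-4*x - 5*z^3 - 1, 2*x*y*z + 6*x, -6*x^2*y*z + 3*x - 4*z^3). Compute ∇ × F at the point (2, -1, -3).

(∇×F)₁ = ∂F₃/∂y − ∂F₂/∂z = -6*x^2*z - 2*x*y
(∇×F)₂ = ∂F₁/∂z − ∂F₃/∂x = 12*x*y*z - 15*z^2 - 3
(∇×F)₃ = ∂F₂/∂x − ∂F₁/∂y = 2*y*z + 6
∇×F = (-6*x^2*z - 2*x*y, 12*x*y*z - 15*z^2 - 3, 2*y*z + 6)
At (2, -1, -3): (76, -66, 12).

(76, -66, 12)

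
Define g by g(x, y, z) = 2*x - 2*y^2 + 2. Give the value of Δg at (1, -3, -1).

-4

∂²g/∂x² = 0
∂²g/∂y² = -4
∂²g/∂z² = 0
∇²g = -4
At (1, -3, -1): -4.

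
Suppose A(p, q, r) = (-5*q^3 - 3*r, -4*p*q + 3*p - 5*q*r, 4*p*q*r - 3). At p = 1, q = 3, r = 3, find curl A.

(∇×A)₁ = ∂A₃/∂q − ∂A₂/∂r = 4*p*r + 5*q
(∇×A)₂ = ∂A₁/∂r − ∂A₃/∂p = -4*q*r - 3
(∇×A)₃ = ∂A₂/∂p − ∂A₁/∂q = 15*q^2 - 4*q + 3
∇×A = (4*p*r + 5*q, -4*q*r - 3, 15*q^2 - 4*q + 3)
At (1, 3, 3): (27, -39, 126).

(27, -39, 126)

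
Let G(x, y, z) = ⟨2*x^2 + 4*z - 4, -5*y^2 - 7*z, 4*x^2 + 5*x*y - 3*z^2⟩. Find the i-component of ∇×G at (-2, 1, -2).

(∇×G)_1 = ∂G₃/∂y − ∂G₂/∂z
= 5*x − (-7)
= 5*x + 7
At (-2, 1, -2): -3.

-3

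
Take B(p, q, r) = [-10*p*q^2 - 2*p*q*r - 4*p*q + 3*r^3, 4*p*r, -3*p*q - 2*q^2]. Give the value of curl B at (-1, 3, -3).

(∇×B)₁ = ∂B₃/∂q − ∂B₂/∂r = -7*p - 4*q
(∇×B)₂ = ∂B₁/∂r − ∂B₃/∂p = -2*p*q + 3*q + 9*r^2
(∇×B)₃ = ∂B₂/∂p − ∂B₁/∂q = 20*p*q + 2*p*r + 4*p + 4*r
∇×B = (-7*p - 4*q, -2*p*q + 3*q + 9*r^2, 20*p*q + 2*p*r + 4*p + 4*r)
At (-1, 3, -3): (-5, 96, -70).

(-5, 96, -70)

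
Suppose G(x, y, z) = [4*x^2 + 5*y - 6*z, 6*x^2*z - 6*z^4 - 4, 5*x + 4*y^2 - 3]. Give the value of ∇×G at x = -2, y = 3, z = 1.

(∇×G)₁ = ∂G₃/∂y − ∂G₂/∂z = -6*x^2 + 8*y + 24*z^3
(∇×G)₂ = ∂G₁/∂z − ∂G₃/∂x = -11
(∇×G)₃ = ∂G₂/∂x − ∂G₁/∂y = 12*x*z - 5
∇×G = (-6*x^2 + 8*y + 24*z^3, -11, 12*x*z - 5)
At (-2, 3, 1): (24, -11, -29).

(24, -11, -29)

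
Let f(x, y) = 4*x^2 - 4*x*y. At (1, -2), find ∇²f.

∂²f/∂x² = 8
∂²f/∂y² = 0
∇²f = 8
At (1, -2): 8.

8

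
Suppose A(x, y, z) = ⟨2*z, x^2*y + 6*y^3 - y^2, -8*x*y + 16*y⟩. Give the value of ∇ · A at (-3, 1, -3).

∂A₁/∂x = 0
∂A₂/∂y = x^2 + 18*y^2 - 2*y
∂A₃/∂z = 0
∇·A = x^2 + 18*y^2 - 2*y
At (-3, 1, -3): 25.

25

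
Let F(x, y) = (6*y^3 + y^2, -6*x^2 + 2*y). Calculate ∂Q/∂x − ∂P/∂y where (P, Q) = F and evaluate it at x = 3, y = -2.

∂F₂/∂x = -12*x
∂F₁/∂y = 18*y^2 + 2*y
Scalar curl = -12*x - 18*y^2 - 2*y
At (3, -2): -104.

-104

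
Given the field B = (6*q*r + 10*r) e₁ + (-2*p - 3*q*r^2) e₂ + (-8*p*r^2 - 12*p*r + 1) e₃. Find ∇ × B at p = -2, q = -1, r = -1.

(∇×B)₁ = ∂B₃/∂q − ∂B₂/∂r = 6*q*r
(∇×B)₂ = ∂B₁/∂r − ∂B₃/∂p = 6*q + 8*r^2 + 12*r + 10
(∇×B)₃ = ∂B₂/∂p − ∂B₁/∂q = -6*r - 2
∇×B = (6*q*r, 6*q + 8*r^2 + 12*r + 10, -6*r - 2)
At (-2, -1, -1): (6, 0, 4).

(6, 0, 4)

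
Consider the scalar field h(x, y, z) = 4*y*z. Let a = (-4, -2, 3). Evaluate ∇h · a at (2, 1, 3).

-12

∂h/∂x = 0
∂h/∂y = 4*z
∂h/∂z = 4*y
∇h at (2, 1, 3) = (0, 12, 4)
∇h · a = (0)(-4) + (12)(-2) + (4)(3) = -12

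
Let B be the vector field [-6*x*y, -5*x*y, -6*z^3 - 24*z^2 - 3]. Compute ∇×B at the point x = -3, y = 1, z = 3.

(0, 0, -23)

(∇×B)₁ = ∂B₃/∂y − ∂B₂/∂z = 0
(∇×B)₂ = ∂B₁/∂z − ∂B₃/∂x = 0
(∇×B)₃ = ∂B₂/∂x − ∂B₁/∂y = 6*x - 5*y
∇×B = (0, 0, 6*x - 5*y)
At (-3, 1, 3): (0, 0, -23).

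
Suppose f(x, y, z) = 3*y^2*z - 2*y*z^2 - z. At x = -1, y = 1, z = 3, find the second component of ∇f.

(∇f)_2 = ∂f/∂y = 6*y*z - 2*z^2
At (-1, 1, 3): 0.

0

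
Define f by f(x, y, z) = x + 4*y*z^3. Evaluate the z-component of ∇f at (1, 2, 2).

(∇f)_3 = ∂f/∂z = 12*y*z^2
At (1, 2, 2): 96.

96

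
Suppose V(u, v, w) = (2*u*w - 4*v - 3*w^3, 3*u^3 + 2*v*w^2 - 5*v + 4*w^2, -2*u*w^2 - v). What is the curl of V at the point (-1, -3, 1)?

(∇×V)₁ = ∂V₃/∂v − ∂V₂/∂w = -4*v*w - 8*w - 1
(∇×V)₂ = ∂V₁/∂w − ∂V₃/∂u = 2*u - 7*w^2
(∇×V)₃ = ∂V₂/∂u − ∂V₁/∂v = 9*u^2 + 4
∇×V = (-4*v*w - 8*w - 1, 2*u - 7*w^2, 9*u^2 + 4)
At (-1, -3, 1): (3, -9, 13).

(3, -9, 13)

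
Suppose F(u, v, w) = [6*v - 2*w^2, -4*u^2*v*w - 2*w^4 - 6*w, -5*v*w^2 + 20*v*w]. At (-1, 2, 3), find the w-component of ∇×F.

(∇×F)_3 = ∂F₂/∂u − ∂F₁/∂v
= -8*u*v*w − (6)
= -8*u*v*w - 6
At (-1, 2, 3): 42.

42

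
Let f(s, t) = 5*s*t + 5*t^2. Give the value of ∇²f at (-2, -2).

10

∂²f/∂s² = 0
∂²f/∂t² = 10
∇²f = 10
At (-2, -2): 10.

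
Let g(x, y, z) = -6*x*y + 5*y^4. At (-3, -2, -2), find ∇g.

(12, -142, 0)

∂g/∂x = -6*y
∂g/∂y = -6*x + 20*y^3
∂g/∂z = 0
∇g = (-6*y, -6*x + 20*y^3, 0)
At (-3, -2, -2): (12, -142, 0).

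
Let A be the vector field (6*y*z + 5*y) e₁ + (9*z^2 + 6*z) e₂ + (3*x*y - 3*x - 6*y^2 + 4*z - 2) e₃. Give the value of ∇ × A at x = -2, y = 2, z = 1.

(-54, 9, -11)

(∇×A)₁ = ∂A₃/∂y − ∂A₂/∂z = 3*x - 12*y - 18*z - 6
(∇×A)₂ = ∂A₁/∂z − ∂A₃/∂x = 3*y + 3
(∇×A)₃ = ∂A₂/∂x − ∂A₁/∂y = -6*z - 5
∇×A = (3*x - 12*y - 18*z - 6, 3*y + 3, -6*z - 5)
At (-2, 2, 1): (-54, 9, -11).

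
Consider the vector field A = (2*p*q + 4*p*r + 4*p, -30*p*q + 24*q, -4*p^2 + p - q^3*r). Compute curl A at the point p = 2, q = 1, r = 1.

(∇×A)₁ = ∂A₃/∂q − ∂A₂/∂r = -3*q^2*r
(∇×A)₂ = ∂A₁/∂r − ∂A₃/∂p = 12*p - 1
(∇×A)₃ = ∂A₂/∂p − ∂A₁/∂q = -2*p - 30*q
∇×A = (-3*q^2*r, 12*p - 1, -2*p - 30*q)
At (2, 1, 1): (-3, 23, -34).

(-3, 23, -34)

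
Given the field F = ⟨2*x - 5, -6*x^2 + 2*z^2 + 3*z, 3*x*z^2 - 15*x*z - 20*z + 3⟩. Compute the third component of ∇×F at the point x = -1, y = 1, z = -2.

12

(∇×F)_3 = ∂F₂/∂x − ∂F₁/∂y
= -12*x − (0)
= -12*x
At (-1, 1, -2): 12.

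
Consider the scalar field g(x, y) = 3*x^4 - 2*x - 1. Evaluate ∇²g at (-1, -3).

36

∂²g/∂x² = 36*x^2
∂²g/∂y² = 0
∇²g = 36*x^2
At (-1, -3): 36.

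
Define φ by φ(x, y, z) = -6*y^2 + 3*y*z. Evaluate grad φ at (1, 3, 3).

(0, -27, 9)

∂φ/∂x = 0
∂φ/∂y = -12*y + 3*z
∂φ/∂z = 3*y
∇φ = (0, -12*y + 3*z, 3*y)
At (1, 3, 3): (0, -27, 9).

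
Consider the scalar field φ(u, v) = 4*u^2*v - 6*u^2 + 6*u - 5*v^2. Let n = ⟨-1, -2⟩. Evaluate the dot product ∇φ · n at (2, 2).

-6

∂φ/∂u = 8*u*v - 12*u + 6
∂φ/∂v = 4*u^2 - 10*v
∇φ at (2, 2) = (14, -4)
∇φ · n = (14)(-1) + (-4)(-2) = -6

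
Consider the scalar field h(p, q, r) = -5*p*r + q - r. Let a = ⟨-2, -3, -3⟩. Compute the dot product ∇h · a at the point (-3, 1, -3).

∂h/∂p = -5*r
∂h/∂q = 1
∂h/∂r = -5*p - 1
∇h at (-3, 1, -3) = (15, 1, 14)
∇h · a = (15)(-2) + (1)(-3) + (14)(-3) = -75

-75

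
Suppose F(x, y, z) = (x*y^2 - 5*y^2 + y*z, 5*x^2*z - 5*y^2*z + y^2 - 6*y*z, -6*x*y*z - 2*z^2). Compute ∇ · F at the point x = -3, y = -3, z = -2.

∂F₁/∂x = y^2
∂F₂/∂y = -10*y*z + 2*y - 6*z
∂F₃/∂z = -6*x*y - 4*z
∇·F = -6*x*y + y^2 - 10*y*z + 2*y - 10*z
At (-3, -3, -2): -91.

-91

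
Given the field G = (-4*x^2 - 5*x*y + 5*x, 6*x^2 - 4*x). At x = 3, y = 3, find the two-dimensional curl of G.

47

∂G₂/∂x = 12*x - 4
∂G₁/∂y = -5*x
Scalar curl = 17*x - 4
At (3, 3): 47.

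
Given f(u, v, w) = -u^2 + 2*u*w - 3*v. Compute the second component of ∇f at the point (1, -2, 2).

(∇f)_2 = ∂f/∂v = -3
At (1, -2, 2): -3.

-3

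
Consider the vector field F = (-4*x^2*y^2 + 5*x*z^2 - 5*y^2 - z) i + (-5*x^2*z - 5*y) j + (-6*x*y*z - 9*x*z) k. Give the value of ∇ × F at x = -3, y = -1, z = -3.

(∇×F)₁ = ∂F₃/∂y − ∂F₂/∂z = 5*x^2 - 6*x*z
(∇×F)₂ = ∂F₁/∂z − ∂F₃/∂x = 10*x*z + 6*y*z + 9*z - 1
(∇×F)₃ = ∂F₂/∂x − ∂F₁/∂y = 8*x^2*y - 10*x*z + 10*y
∇×F = (5*x^2 - 6*x*z, 10*x*z + 6*y*z + 9*z - 1, 8*x^2*y - 10*x*z + 10*y)
At (-3, -1, -3): (-9, 80, -172).

(-9, 80, -172)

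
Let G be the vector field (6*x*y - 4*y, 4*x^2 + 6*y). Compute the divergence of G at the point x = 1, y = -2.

-6

∂G₁/∂x = 6*y
∂G₂/∂y = 6
∇·G = 6*y + 6
At (1, -2): -6.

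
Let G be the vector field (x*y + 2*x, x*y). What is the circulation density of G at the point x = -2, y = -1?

∂G₂/∂x = y
∂G₁/∂y = x
Scalar curl = -x + y
At (-2, -1): 1.

1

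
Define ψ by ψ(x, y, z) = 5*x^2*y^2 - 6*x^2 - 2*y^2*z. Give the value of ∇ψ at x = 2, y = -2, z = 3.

∂ψ/∂x = 10*x*y^2 - 12*x
∂ψ/∂y = 10*x^2*y - 4*y*z
∂ψ/∂z = -2*y^2
∇ψ = (10*x*y^2 - 12*x, 10*x^2*y - 4*y*z, -2*y^2)
At (2, -2, 3): (56, -56, -8).

(56, -56, -8)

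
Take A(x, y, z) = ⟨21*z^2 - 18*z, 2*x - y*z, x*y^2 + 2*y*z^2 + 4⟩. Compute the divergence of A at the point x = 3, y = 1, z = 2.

6

∂A₁/∂x = 0
∂A₂/∂y = -z
∂A₃/∂z = 4*y*z
∇·A = 4*y*z - z
At (3, 1, 2): 6.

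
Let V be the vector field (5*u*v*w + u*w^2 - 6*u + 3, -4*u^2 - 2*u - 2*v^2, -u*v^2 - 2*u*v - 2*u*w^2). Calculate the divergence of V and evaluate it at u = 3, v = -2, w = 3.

∂V₁/∂u = 5*v*w + w^2 - 6
∂V₂/∂v = -4*v
∂V₃/∂w = -4*u*w
∇·V = -4*u*w + 5*v*w - 4*v + w^2 - 6
At (3, -2, 3): -55.

-55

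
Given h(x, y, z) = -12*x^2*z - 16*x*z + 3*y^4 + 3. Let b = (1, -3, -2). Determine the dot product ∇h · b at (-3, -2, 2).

520

∂h/∂x = -24*x*z - 16*z
∂h/∂y = 12*y^3
∂h/∂z = -12*x^2 - 16*x
∇h at (-3, -2, 2) = (112, -96, -60)
∇h · b = (112)(1) + (-96)(-3) + (-60)(-2) = 520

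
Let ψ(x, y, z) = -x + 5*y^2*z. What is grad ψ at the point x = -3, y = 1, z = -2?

(-1, -20, 5)

∂ψ/∂x = -1
∂ψ/∂y = 10*y*z
∂ψ/∂z = 5*y^2
∇ψ = (-1, 10*y*z, 5*y^2)
At (-3, 1, -2): (-1, -20, 5).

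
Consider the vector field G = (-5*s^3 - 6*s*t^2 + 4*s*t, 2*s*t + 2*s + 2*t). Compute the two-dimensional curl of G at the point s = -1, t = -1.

∂G₂/∂s = 2*t + 2
∂G₁/∂t = -12*s*t + 4*s
Scalar curl = 12*s*t - 4*s + 2*t + 2
At (-1, -1): 16.

16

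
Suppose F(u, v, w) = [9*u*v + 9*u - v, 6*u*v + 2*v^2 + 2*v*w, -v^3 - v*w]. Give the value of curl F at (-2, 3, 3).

(∇×F)₁ = ∂F₃/∂v − ∂F₂/∂w = -3*v^2 - 2*v - w
(∇×F)₂ = ∂F₁/∂w − ∂F₃/∂u = 0
(∇×F)₃ = ∂F₂/∂u − ∂F₁/∂v = -9*u + 6*v + 1
∇×F = (-3*v^2 - 2*v - w, 0, -9*u + 6*v + 1)
At (-2, 3, 3): (-36, 0, 37).

(-36, 0, 37)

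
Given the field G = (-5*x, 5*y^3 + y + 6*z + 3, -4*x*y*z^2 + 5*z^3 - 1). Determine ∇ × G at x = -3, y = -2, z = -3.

(∇×G)₁ = ∂G₃/∂y − ∂G₂/∂z = -4*x*z^2 - 6
(∇×G)₂ = ∂G₁/∂z − ∂G₃/∂x = 4*y*z^2
(∇×G)₃ = ∂G₂/∂x − ∂G₁/∂y = 0
∇×G = (-4*x*z^2 - 6, 4*y*z^2, 0)
At (-3, -2, -3): (102, -72, 0).

(102, -72, 0)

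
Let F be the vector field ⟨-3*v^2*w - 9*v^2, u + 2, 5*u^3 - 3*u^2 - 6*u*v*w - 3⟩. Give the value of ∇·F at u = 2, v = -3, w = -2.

36

∂F₁/∂u = 0
∂F₂/∂v = 0
∂F₃/∂w = -6*u*v
∇·F = -6*u*v
At (2, -3, -2): 36.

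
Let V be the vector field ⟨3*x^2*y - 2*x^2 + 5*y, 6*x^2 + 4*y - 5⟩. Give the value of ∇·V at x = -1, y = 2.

-4

∂V₁/∂x = 6*x*y - 4*x
∂V₂/∂y = 4
∇·V = 6*x*y - 4*x + 4
At (-1, 2): -4.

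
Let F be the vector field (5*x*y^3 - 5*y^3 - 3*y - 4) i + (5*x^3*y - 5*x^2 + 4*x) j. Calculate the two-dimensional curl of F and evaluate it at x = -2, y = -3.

∂F₂/∂x = 15*x^2*y - 10*x + 4
∂F₁/∂y = 15*x*y^2 - 15*y^2 - 3
Scalar curl = 15*x^2*y - 15*x*y^2 - 10*x + 15*y^2 + 7
At (-2, -3): 252.

252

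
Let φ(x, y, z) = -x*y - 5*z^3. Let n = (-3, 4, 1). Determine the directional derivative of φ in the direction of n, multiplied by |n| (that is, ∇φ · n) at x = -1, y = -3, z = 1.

-20

∂φ/∂x = -y
∂φ/∂y = -x
∂φ/∂z = -15*z^2
∇φ at (-1, -3, 1) = (3, 1, -15)
∇φ · n = (3)(-3) + (1)(4) + (-15)(1) = -20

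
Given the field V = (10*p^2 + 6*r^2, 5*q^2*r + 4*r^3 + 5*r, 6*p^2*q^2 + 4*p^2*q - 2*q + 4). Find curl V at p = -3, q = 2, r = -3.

(117, 156, 0)

(∇×V)₁ = ∂V₃/∂q − ∂V₂/∂r = 12*p^2*q + 4*p^2 - 5*q^2 - 12*r^2 - 7
(∇×V)₂ = ∂V₁/∂r − ∂V₃/∂p = -12*p*q^2 - 8*p*q + 12*r
(∇×V)₃ = ∂V₂/∂p − ∂V₁/∂q = 0
∇×V = (12*p^2*q + 4*p^2 - 5*q^2 - 12*r^2 - 7, -12*p*q^2 - 8*p*q + 12*r, 0)
At (-3, 2, -3): (117, 156, 0).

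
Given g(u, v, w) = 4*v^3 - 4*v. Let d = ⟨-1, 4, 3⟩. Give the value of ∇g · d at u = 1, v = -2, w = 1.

176

∂g/∂u = 0
∂g/∂v = 12*v^2 - 4
∂g/∂w = 0
∇g at (1, -2, 1) = (0, 44, 0)
∇g · d = (0)(-1) + (44)(4) + (0)(3) = 176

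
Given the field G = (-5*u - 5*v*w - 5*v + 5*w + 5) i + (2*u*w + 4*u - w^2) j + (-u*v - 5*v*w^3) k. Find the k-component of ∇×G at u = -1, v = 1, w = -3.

-12

(∇×G)_3 = ∂G₂/∂u − ∂G₁/∂v
= 2*w + 4 − (-5*w - 5)
= 7*w + 9
At (-1, 1, -3): -12.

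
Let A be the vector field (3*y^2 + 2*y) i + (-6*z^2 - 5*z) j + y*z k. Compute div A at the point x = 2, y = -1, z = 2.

-1

∂A₁/∂x = 0
∂A₂/∂y = 0
∂A₃/∂z = y
∇·A = y
At (2, -1, 2): -1.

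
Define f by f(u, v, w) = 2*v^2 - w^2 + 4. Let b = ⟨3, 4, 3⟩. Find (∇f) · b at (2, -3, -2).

-36

∂f/∂u = 0
∂f/∂v = 4*v
∂f/∂w = -2*w
∇f at (2, -3, -2) = (0, -12, 4)
∇f · b = (0)(3) + (-12)(4) + (4)(3) = -36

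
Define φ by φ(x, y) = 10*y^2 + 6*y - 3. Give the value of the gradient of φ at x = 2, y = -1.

(0, -14)

∂φ/∂x = 0
∂φ/∂y = 20*y + 6
∇φ = (0, 20*y + 6)
At (2, -1): (0, -14).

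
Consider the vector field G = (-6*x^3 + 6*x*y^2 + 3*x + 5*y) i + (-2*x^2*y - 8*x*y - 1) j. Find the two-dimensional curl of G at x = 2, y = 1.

∂G₂/∂x = -4*x*y - 8*y
∂G₁/∂y = 12*x*y + 5
Scalar curl = -16*x*y - 8*y - 5
At (2, 1): -45.

-45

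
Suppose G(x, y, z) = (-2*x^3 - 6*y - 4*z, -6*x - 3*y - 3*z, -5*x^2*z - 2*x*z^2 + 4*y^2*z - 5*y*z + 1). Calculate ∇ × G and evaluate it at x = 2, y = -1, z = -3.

(42, -46, 0)

(∇×G)₁ = ∂G₃/∂y − ∂G₂/∂z = 8*y*z - 5*z + 3
(∇×G)₂ = ∂G₁/∂z − ∂G₃/∂x = 10*x*z + 2*z^2 - 4
(∇×G)₃ = ∂G₂/∂x − ∂G₁/∂y = 0
∇×G = (8*y*z - 5*z + 3, 10*x*z + 2*z^2 - 4, 0)
At (2, -1, -3): (42, -46, 0).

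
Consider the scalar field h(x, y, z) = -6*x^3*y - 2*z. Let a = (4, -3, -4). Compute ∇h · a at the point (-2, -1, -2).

∂h/∂x = -18*x^2*y
∂h/∂y = -6*x^3
∂h/∂z = -2
∇h at (-2, -1, -2) = (72, 48, -2)
∇h · a = (72)(4) + (48)(-3) + (-2)(-4) = 152

152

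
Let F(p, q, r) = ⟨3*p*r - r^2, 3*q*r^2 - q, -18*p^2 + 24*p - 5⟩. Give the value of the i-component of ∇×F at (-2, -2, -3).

-36

(∇×F)_1 = ∂F₃/∂q − ∂F₂/∂r
= 0 − (6*q*r)
= -6*q*r
At (-2, -2, -3): -36.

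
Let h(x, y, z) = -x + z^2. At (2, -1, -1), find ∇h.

(-1, 0, -2)

∂h/∂x = -1
∂h/∂y = 0
∂h/∂z = 2*z
∇h = (-1, 0, 2*z)
At (2, -1, -1): (-1, 0, -2).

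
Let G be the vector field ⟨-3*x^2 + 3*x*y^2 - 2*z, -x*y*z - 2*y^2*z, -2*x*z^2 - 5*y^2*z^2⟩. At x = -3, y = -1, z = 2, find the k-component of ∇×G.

(∇×G)_3 = ∂G₂/∂x − ∂G₁/∂y
= -y*z − (6*x*y)
= -6*x*y - y*z
At (-3, -1, 2): -16.

-16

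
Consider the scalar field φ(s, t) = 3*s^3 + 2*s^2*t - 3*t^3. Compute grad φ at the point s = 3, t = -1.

(69, 9)

∂φ/∂s = 9*s^2 + 4*s*t
∂φ/∂t = 2*s^2 - 9*t^2
∇φ = (9*s^2 + 4*s*t, 2*s^2 - 9*t^2)
At (3, -1): (69, 9).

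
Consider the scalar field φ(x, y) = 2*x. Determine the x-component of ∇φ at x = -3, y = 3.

(∇φ)_1 = ∂φ/∂x = 2
At (-3, 3): 2.

2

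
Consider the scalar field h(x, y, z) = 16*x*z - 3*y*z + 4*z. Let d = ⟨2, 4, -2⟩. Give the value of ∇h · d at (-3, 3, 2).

∂h/∂x = 16*z
∂h/∂y = -3*z
∂h/∂z = 16*x - 3*y + 4
∇h at (-3, 3, 2) = (32, -6, -53)
∇h · d = (32)(2) + (-6)(4) + (-53)(-2) = 146

146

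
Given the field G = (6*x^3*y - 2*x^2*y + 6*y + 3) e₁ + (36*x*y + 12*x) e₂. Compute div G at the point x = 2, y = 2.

∂G₁/∂x = 18*x^2*y - 4*x*y
∂G₂/∂y = 36*x
∇·G = 18*x^2*y - 4*x*y + 36*x
At (2, 2): 200.

200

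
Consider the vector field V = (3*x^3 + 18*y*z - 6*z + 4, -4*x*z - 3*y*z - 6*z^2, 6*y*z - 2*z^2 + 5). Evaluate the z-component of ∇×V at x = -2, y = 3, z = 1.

(∇×V)_3 = ∂V₂/∂x − ∂V₁/∂y
= -4*z − (18*z)
= -22*z
At (-2, 3, 1): -22.

-22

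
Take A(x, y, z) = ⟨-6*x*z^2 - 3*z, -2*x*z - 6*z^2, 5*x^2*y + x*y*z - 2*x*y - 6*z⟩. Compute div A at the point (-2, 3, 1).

-18

∂A₁/∂x = -6*z^2
∂A₂/∂y = 0
∂A₃/∂z = x*y - 6
∇·A = x*y - 6*z^2 - 6
At (-2, 3, 1): -18.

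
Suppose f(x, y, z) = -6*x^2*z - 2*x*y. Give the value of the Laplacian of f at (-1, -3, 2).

-24

∂²f/∂x² = -12*z
∂²f/∂y² = 0
∂²f/∂z² = 0
∇²f = -12*z
At (-1, -3, 2): -24.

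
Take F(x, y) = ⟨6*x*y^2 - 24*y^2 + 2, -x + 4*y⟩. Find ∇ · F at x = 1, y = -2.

∂F₁/∂x = 6*y^2
∂F₂/∂y = 4
∇·F = 6*y^2 + 4
At (1, -2): 28.

28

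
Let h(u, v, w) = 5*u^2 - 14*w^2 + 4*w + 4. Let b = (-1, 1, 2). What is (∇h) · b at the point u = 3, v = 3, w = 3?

-190

∂h/∂u = 10*u
∂h/∂v = 0
∂h/∂w = -28*w + 4
∇h at (3, 3, 3) = (30, 0, -80)
∇h · b = (30)(-1) + (0)(1) + (-80)(2) = -190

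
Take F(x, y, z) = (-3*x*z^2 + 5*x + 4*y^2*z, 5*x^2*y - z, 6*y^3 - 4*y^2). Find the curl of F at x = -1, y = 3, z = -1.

(∇×F)₁ = ∂F₃/∂y − ∂F₂/∂z = 18*y^2 - 8*y + 1
(∇×F)₂ = ∂F₁/∂z − ∂F₃/∂x = -6*x*z + 4*y^2
(∇×F)₃ = ∂F₂/∂x − ∂F₁/∂y = 10*x*y - 8*y*z
∇×F = (18*y^2 - 8*y + 1, -6*x*z + 4*y^2, 10*x*y - 8*y*z)
At (-1, 3, -1): (139, 30, -6).

(139, 30, -6)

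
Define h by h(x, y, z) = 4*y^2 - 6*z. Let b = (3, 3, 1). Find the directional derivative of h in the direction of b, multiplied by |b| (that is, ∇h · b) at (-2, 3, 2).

∂h/∂x = 0
∂h/∂y = 8*y
∂h/∂z = -6
∇h at (-2, 3, 2) = (0, 24, -6)
∇h · b = (0)(3) + (24)(3) + (-6)(1) = 66

66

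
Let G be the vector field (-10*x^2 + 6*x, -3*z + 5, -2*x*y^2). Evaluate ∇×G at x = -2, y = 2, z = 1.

(∇×G)₁ = ∂G₃/∂y − ∂G₂/∂z = -4*x*y + 3
(∇×G)₂ = ∂G₁/∂z − ∂G₃/∂x = 2*y^2
(∇×G)₃ = ∂G₂/∂x − ∂G₁/∂y = 0
∇×G = (-4*x*y + 3, 2*y^2, 0)
At (-2, 2, 1): (19, 8, 0).

(19, 8, 0)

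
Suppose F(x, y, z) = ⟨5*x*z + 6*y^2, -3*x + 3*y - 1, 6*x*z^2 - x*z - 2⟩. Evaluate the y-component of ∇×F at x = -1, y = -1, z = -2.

-31

(∇×F)_2 = ∂F₁/∂z − ∂F₃/∂x
= 5*x − (6*z^2 - z)
= 5*x - 6*z^2 + z
At (-1, -1, -2): -31.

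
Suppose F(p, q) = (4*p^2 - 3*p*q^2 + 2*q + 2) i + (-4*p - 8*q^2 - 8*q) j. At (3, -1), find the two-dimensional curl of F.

-24

∂F₂/∂p = -4
∂F₁/∂q = -6*p*q + 2
Scalar curl = 6*p*q - 6
At (3, -1): -24.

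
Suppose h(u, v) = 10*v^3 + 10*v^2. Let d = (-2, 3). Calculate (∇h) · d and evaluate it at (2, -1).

30

∂h/∂u = 0
∂h/∂v = 30*v^2 + 20*v
∇h at (2, -1) = (0, 10)
∇h · d = (0)(-2) + (10)(3) = 30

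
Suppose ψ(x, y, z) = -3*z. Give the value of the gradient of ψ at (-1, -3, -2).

∂ψ/∂x = 0
∂ψ/∂y = 0
∂ψ/∂z = -3
∇ψ = (0, 0, -3)
At (-1, -3, -2): (0, 0, -3).

(0, 0, -3)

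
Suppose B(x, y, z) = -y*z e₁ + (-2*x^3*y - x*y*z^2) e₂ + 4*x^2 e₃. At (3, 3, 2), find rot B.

(∇×B)₁ = ∂B₃/∂y − ∂B₂/∂z = 2*x*y*z
(∇×B)₂ = ∂B₁/∂z − ∂B₃/∂x = -8*x - y
(∇×B)₃ = ∂B₂/∂x − ∂B₁/∂y = -6*x^2*y - y*z^2 + z
∇×B = (2*x*y*z, -8*x - y, -6*x^2*y - y*z^2 + z)
At (3, 3, 2): (36, -27, -172).

(36, -27, -172)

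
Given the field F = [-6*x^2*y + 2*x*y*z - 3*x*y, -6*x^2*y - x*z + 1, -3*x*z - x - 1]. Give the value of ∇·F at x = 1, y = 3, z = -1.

-60

∂F₁/∂x = -12*x*y + 2*y*z - 3*y
∂F₂/∂y = -6*x^2
∂F₃/∂z = -3*x
∇·F = -6*x^2 - 12*x*y - 3*x + 2*y*z - 3*y
At (1, 3, -1): -60.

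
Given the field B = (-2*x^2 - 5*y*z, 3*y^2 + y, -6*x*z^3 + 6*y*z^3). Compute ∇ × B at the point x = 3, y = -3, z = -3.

(∇×B)₁ = ∂B₃/∂y − ∂B₂/∂z = 6*z^3
(∇×B)₂ = ∂B₁/∂z − ∂B₃/∂x = -5*y + 6*z^3
(∇×B)₃ = ∂B₂/∂x − ∂B₁/∂y = 5*z
∇×B = (6*z^3, -5*y + 6*z^3, 5*z)
At (3, -3, -3): (-162, -147, -15).

(-162, -147, -15)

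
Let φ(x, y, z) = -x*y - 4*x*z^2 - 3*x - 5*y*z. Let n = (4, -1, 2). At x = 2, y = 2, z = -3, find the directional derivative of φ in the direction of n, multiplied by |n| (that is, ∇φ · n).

-101

∂φ/∂x = -y - 4*z^2 - 3
∂φ/∂y = -x - 5*z
∂φ/∂z = -8*x*z - 5*y
∇φ at (2, 2, -3) = (-41, 13, 38)
∇φ · n = (-41)(4) + (13)(-1) + (38)(2) = -101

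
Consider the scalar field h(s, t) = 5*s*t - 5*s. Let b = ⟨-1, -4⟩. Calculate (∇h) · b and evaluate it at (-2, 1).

∂h/∂s = 5*t - 5
∂h/∂t = 5*s
∇h at (-2, 1) = (0, -10)
∇h · b = (0)(-1) + (-10)(-4) = 40

40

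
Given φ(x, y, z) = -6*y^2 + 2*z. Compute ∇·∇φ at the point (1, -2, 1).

-12

∂²φ/∂x² = 0
∂²φ/∂y² = -12
∂²φ/∂z² = 0
∇²φ = -12
At (1, -2, 1): -12.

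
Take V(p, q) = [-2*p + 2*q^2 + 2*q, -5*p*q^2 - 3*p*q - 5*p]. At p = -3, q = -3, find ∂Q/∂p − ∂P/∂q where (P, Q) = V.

-31

∂V₂/∂p = -5*q^2 - 3*q - 5
∂V₁/∂q = 4*q + 2
Scalar curl = -5*q^2 - 7*q - 7
At (-3, -3): -31.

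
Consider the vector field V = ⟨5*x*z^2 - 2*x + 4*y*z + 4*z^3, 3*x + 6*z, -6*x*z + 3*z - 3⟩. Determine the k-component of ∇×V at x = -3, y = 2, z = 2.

-5

(∇×V)_3 = ∂V₂/∂x − ∂V₁/∂y
= 3 − (4*z)
= -4*z + 3
At (-3, 2, 2): -5.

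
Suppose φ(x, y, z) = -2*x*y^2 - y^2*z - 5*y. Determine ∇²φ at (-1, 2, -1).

6

∂²φ/∂x² = 0
∂²φ/∂y² = -2*(2*x + z)
∂²φ/∂z² = 0
∇²φ = -4*x - 2*z
At (-1, 2, -1): 6.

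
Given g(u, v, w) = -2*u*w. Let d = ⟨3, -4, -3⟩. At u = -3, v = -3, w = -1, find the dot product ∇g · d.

-12

∂g/∂u = -2*w
∂g/∂v = 0
∂g/∂w = -2*u
∇g at (-3, -3, -1) = (2, 0, 6)
∇g · d = (2)(3) + (0)(-4) + (6)(-3) = -12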